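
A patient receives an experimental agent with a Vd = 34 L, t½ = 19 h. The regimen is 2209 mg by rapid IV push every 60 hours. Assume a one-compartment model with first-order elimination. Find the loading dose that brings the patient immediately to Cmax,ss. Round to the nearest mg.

f = (1/2)^(60/19) ≈ 0.112042; accumulation ratio R = 1/(1−f) ≈ 1.12618.
Loading dose to hit Cmax,ss on first dose: D_load = D_maint·R ≈ 2209 × 1.12618 ≈ 2487.73 mg.

2488 mg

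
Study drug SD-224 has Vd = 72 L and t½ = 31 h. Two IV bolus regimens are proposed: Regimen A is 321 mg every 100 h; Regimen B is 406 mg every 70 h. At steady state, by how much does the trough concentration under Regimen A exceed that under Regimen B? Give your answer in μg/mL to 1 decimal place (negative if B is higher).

Regimen A: f = (1/2)^(100/31) ≈ 0.1069; Cmin,ss = (321/72)·f/(1−f) ≈ 0.534 μg/mL.
Regimen B: f = (1/2)^(70/31) ≈ 0.2091; Cmin,ss = (406/72)·f/(1−f) ≈ 1.491 μg/mL.
Difference ≈ 0.534 − 1.491 ≈ -0.957 μg/mL.

-1.0 μg/mL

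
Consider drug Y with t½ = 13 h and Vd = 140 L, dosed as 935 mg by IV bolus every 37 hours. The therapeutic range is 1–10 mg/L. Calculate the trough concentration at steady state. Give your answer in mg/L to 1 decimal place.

k = ln2/t½ = ln2/13 ≈ 0.053319 h⁻¹; fraction remaining f = e^(−kτ) = e^(−0.053319×37) ≈ 0.1391.
At steady state, accumulation factor R = 1/(1 − e^(−kτ)) ≈ 1.1616.
Each bolus raises the concentration by D/Vd = 935/140 ≈ 6.679 mg/L.
Steady-state peak Cmax,ss = C₀·R ≈ 6.679 × 1.1616 ≈ 7.758 mg/L.
Steady-state trough Cmin,ss = Cmax,ss·f ≈ 7.758 × 0.1391 ≈ 1.079 mg/L.
Trough 1.1 mg/L vs MEC 1 mg/L: adequate.

1.1 mg/L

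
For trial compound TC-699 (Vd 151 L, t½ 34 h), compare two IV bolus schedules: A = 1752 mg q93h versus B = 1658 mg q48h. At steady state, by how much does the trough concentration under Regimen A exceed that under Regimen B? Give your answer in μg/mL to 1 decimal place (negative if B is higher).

-4.6 μg/mL

Regimen A: f = (1/2)^(93/34) ≈ 0.1502; Cmin,ss = (1752/151)·f/(1−f) ≈ 2.051 μg/mL.
Regimen B: f = (1/2)^(48/34) ≈ 0.3759; Cmin,ss = (1658/151)·f/(1−f) ≈ 6.613 μg/mL.
Difference ≈ 2.051 − 6.613 ≈ -4.562 μg/mL.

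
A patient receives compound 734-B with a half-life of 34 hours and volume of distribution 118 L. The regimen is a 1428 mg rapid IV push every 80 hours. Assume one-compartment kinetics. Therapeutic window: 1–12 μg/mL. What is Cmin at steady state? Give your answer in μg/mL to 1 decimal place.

τ/t½ = 80/34 ≈ 2.3529, so fraction remaining f = (1/2)^(80/34) ≈ 0.1957.
Single-dose peak C₀ = D/Vd = 1428/118 ≈ 12.102 μg/mL.
Steady-state trough Cmin,ss = C₀·f/(1−f) ≈ 12.102 × 0.1957/0.8043 ≈ 2.945 μg/mL.
Trough 2.9 μg/mL vs MEC 1 μg/mL: adequate.

2.9 μg/mL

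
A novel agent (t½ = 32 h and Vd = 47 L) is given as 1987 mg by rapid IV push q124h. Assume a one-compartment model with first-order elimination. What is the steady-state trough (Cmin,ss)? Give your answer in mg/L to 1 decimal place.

k = ln2/t½ = ln2/32 ≈ 0.021661 h⁻¹; fraction remaining f = e^(−kτ) = e^(−0.021661×124) ≈ 0.0682.
At steady state, accumulation factor R = 1/(1 − e^(−kτ)) ≈ 1.0732.
Each bolus raises the concentration by D/Vd = 1987/47 ≈ 42.277 mg/L.
Steady-state peak Cmax,ss = C₀·R ≈ 42.277 × 1.0732 ≈ 45.372 mg/L.
Steady-state trough Cmin,ss = Cmax,ss·f ≈ 45.372 × 0.0682 ≈ 3.094 mg/L.

3.1 mg/L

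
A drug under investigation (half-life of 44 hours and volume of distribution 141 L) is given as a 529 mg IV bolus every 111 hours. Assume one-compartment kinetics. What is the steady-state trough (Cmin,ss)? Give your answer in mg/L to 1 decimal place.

0.8 mg/L

τ/t½ = 111/44 ≈ 2.5227, so fraction remaining f = (1/2)^(111/44) ≈ 0.1740.
Each bolus raises the concentration by D/Vd = 529/141 ≈ 3.752 mg/L.
Steady-state trough Cmin,ss = C₀·f/(1−f) ≈ 3.752 × 0.1740/0.8260 ≈ 0.790 mg/L.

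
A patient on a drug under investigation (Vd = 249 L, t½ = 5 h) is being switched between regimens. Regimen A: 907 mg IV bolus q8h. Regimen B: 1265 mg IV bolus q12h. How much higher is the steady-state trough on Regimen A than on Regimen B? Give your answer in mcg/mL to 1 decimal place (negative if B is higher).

0.6 mcg/mL

Regimen A: f = (1/2)^(8/5) ≈ 0.3299; Cmin,ss = (907/249)·f/(1−f) ≈ 1.793 mcg/mL.
Regimen B: f = (1/2)^(12/5) ≈ 0.1895; Cmin,ss = (1265/249)·f/(1−f) ≈ 1.188 mcg/mL.
Difference ≈ 1.793 − 1.188 ≈ 0.605 mcg/mL.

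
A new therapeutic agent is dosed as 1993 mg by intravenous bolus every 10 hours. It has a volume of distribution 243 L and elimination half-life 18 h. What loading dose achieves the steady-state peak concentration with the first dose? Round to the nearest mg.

f = (1/2)^(10/18) ≈ 0.680395; accumulation ratio R = 1/(1−f) ≈ 3.12886.
Loading dose to hit Cmax,ss on first dose: D_load = D_maint·R ≈ 1993 × 3.12886 ≈ 6235.82 mg.

6236 mg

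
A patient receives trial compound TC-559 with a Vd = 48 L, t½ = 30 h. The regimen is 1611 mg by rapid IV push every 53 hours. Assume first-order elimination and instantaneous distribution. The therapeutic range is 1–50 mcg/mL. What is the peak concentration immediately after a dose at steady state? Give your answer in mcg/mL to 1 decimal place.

47.5 mcg/mL

τ/t½ = 53/30 ≈ 1.7667, so fraction remaining f = (1/2)^(53/30) ≈ 0.2939.
Accumulation ratio R = 1/(1 − f) ≈ 1/0.7061 ≈ 1.4162.
Each bolus raises the concentration by D/Vd = 1611/48 ≈ 33.562 mcg/mL.
Cmax,ss = C₀/(1 − f) ≈ 33.562/0.7061 ≈ 47.532 mcg/mL.
Peak 47.5 mcg/mL vs MTC 50 mcg/mL: below toxic threshold.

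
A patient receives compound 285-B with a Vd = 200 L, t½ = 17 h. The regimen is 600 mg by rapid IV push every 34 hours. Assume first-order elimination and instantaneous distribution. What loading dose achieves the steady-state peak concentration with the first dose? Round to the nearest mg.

800 mg

f = (1/2)^(34/17) ≈ 0.250000; accumulation ratio R = 1/(1−f) ≈ 1.33333.
Loading dose to hit Cmax,ss on first dose: D_load = D_maint·R ≈ 600 × 1.33333 ≈ 800.00 mg.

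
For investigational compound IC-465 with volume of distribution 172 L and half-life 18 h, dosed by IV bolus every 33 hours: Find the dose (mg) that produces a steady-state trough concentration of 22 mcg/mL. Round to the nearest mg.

9701 mg

τ/t½ = 33/18 ≈ 1.8333, so f = (1/2)^(33/18) ≈ 0.280616.
Cmin,ss = (D/Vd)·f/(1−f), so D = Cmin,ss·Vd·(1−f)/f.
D = 22 × 172 × (1−f)/f ≈ 22 × 172 × 2.56359 ≈ 9700.62 mg.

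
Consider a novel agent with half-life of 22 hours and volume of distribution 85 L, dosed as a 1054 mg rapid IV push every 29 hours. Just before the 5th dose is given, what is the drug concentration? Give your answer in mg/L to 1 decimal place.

8.1 mg/L

f = (1/2)^(τ/t½) = (1/2)^(29/22) ≈ 0.4010.
C₀ = D/Vd = 1054/85 ≈ 12.400 mg/L.
Before the 5th dose, 4 doses have been given. Superposition: Cmin = C₀·(f + f² + … + f^4).
≈ 12.400 × (0.4010 + 0.1608 + 0.0645 + 0.0259) ≈ 12.400 × 0.6522 ≈ 8.087 mg/L.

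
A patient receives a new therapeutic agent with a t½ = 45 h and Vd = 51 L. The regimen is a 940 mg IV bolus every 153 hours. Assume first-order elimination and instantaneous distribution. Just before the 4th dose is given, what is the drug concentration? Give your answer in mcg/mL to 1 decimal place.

f = (1/2)^(τ/t½) = (1/2)^(153/45) ≈ 0.0947.
C₀ = D/Vd = 940/51 ≈ 18.431 mcg/mL.
Before the 4th dose, 3 doses have been given. Superposition: Cmin = C₀·(f + f² + … + f^3).
≈ 18.431 × (0.0947 + 0.0090 + 0.0008) ≈ 18.431 × 0.1045 ≈ 1.926 mcg/mL.

1.9 mcg/mL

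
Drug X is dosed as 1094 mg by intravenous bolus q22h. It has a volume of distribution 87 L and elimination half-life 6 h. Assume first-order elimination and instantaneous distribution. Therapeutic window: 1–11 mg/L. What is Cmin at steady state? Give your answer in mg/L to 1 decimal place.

Over one 22-h interval, 22/6 ≈ 3.6667 half-lives elapse, leaving f ≈ 0.0787 of each dose.
Each bolus raises the concentration by D/Vd = 1094/87 ≈ 12.575 mg/L.
Steady-state trough Cmin,ss = C₀·f/(1−f) ≈ 12.575 × 0.0787/0.9213 ≈ 1.074 mg/L.
Trough 1.1 mg/L vs MEC 1 mg/L: adequate.

1.1 mg/L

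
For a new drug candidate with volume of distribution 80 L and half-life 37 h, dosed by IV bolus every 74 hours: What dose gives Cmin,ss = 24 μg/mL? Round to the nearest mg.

5760 mg

τ/t½ = 74/37 ≈ 2, so f = (1/2)^(74/37) ≈ 0.250000.
Cmin,ss = (D/Vd)·f/(1−f), so D = Cmin,ss·Vd·(1−f)/f.
D = 24 × 80 × (1−f)/f ≈ 24 × 80 × 3.00000 ≈ 5760.00 mg.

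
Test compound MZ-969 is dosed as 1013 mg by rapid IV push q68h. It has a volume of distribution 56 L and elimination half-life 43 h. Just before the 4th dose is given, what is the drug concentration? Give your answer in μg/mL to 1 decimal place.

f = (1/2)^(τ/t½) = (1/2)^(68/43) ≈ 0.3342.
C₀ = D/Vd = 1013/56 ≈ 18.089 μg/mL.
Before the 4th dose, 3 doses have been given. Superposition: Cmin = C₀·(f + f² + … + f^3).
≈ 18.089 × (0.3342 + 0.1117 + 0.0373) ≈ 18.089 × 0.4832 ≈ 8.741 μg/mL.

8.7 μg/mL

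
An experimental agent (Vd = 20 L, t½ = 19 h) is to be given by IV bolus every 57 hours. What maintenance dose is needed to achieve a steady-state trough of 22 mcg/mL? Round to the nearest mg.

3080 mg

τ/t½ = 57/19 ≈ 3, so f = (1/2)^(57/19) ≈ 0.125000.
Cmin,ss = (D/Vd)·f/(1−f), so D = Cmin,ss·Vd·(1−f)/f.
D = 22 × 20 × (1−f)/f ≈ 22 × 20 × 7.00000 ≈ 3080.00 mg.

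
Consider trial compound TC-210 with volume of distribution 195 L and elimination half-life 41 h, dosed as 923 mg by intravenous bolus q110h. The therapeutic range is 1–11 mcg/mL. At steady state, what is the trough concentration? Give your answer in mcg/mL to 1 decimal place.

k = ln2/t½ = ln2/41 ≈ 0.016906 h⁻¹; fraction remaining f = e^(−kτ) = e^(−0.016906×110) ≈ 0.1557.
Accumulation ratio R = 1/(1 − f) ≈ 1/0.8443 ≈ 1.1844.
Each bolus raises the concentration by D/Vd = 923/195 ≈ 4.733 mcg/mL.
Cmax,ss = C₀/(1 − f) ≈ 4.733/0.8443 ≈ 5.606 mcg/mL.
Steady-state trough Cmin,ss = Cmax,ss·f ≈ 5.606 × 0.1557 ≈ 0.873 mcg/mL.
Trough 0.9 mcg/mL vs MEC 1 mcg/mL: subtherapeutic.

0.9 mcg/mL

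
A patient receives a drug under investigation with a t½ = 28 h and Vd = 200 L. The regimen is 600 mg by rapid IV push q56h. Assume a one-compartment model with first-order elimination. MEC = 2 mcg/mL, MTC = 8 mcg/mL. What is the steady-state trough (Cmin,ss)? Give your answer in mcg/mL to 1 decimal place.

1.0 mcg/mL

τ = 56 h = 2 half-lives, so f = (1/2)^2 = 0.25.
At steady state, R = 1/(1 − 0.25) = 4/3.
Single-dose peak C₀ = D/Vd = 600/200 = 3 mcg/mL.
Steady-state peak Cmax,ss = C₀·R = 3 × 4/3 ≈ 4.000 mcg/mL.
Steady-state trough Cmin,ss = Cmax,ss·f ≈ 4.000 × 0.25 ≈ 1.000 mcg/mL.
Trough 1.0 mcg/mL vs MEC 2 mcg/mL: subtherapeutic.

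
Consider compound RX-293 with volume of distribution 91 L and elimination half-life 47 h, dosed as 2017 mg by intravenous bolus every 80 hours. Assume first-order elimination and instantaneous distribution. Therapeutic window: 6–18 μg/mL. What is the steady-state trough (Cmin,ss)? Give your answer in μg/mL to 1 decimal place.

Over one 80-h interval, 80/47 ≈ 1.7021 half-lives elapse, leaving f ≈ 0.3073 of each dose.
Each bolus raises the concentration by D/Vd = 2017/91 ≈ 22.165 μg/mL.
Steady-state trough Cmin,ss = C₀·f/(1−f) ≈ 22.165 × 0.3073/0.6927 ≈ 9.833 μg/mL.
Trough 9.8 μg/mL vs MEC 6 μg/mL: adequate.

9.8 μg/mL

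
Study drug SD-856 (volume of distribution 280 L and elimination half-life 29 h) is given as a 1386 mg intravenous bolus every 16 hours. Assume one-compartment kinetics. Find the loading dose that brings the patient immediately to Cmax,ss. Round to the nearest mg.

4361 mg

f = (1/2)^(16/29) ≈ 0.682204; accumulation ratio R = 1/(1−f) ≈ 3.14667.
Loading dose to hit Cmax,ss on first dose: D_load = D_maint·R ≈ 1386 × 3.14667 ≈ 4361.28 mg.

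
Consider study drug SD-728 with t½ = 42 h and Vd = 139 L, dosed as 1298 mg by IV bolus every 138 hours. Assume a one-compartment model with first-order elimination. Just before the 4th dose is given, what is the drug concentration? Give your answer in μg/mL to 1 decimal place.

1.1 μg/mL

f = (1/2)^(τ/t½) = (1/2)^(138/42) ≈ 0.1025.
C₀ = D/Vd = 1298/139 ≈ 9.338 μg/mL.
Before the 4th dose, 3 doses have been given. Superposition: Cmin = C₀·(f + f² + … + f^3).
≈ 9.338 × (0.1025 + 0.0105 + 0.0011) ≈ 9.338 × 0.1141 ≈ 1.065 μg/mL.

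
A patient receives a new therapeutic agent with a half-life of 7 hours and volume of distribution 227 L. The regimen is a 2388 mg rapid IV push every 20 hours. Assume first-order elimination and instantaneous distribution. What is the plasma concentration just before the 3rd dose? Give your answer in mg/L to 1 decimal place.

1.7 mg/L

f = (1/2)^(τ/t½) = (1/2)^(20/7) ≈ 0.1380.
C₀ = D/Vd = 2388/227 ≈ 10.520 mg/L.
Before the 3rd dose, 2 doses have been given. Superposition: Cmin = C₀·(f + f²).
≈ 10.520 × (0.1380 + 0.0190) ≈ 10.520 × 0.1570 ≈ 1.652 mg/L.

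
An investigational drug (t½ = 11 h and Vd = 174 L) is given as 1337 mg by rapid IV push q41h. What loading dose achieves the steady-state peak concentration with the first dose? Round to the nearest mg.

1446 mg

f = (1/2)^(41/11) ≈ 0.075506; accumulation ratio R = 1/(1−f) ≈ 1.08167.
Loading dose to hit Cmax,ss on first dose: D_load = D_maint·R ≈ 1337 × 1.08167 ≈ 1446.19 mg.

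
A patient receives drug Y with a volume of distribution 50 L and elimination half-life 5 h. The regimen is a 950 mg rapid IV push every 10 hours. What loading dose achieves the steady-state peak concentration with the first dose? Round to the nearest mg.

f = (1/2)^(10/5) ≈ 0.250000; accumulation ratio R = 1/(1−f) ≈ 1.33333.
Loading dose to hit Cmax,ss on first dose: D_load = D_maint·R ≈ 950 × 1.33333 ≈ 1266.66 mg.

1267 mg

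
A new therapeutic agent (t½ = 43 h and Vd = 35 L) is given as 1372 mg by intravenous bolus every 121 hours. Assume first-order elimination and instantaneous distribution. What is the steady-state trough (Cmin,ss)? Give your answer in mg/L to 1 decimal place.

τ/t½ = 121/43 ≈ 2.814, so fraction remaining f = (1/2)^(121/43) ≈ 0.1422.
Accumulation ratio R = 1/(1 − f) ≈ 1/0.8578 ≈ 1.1658.
Single-dose peak C₀ = D/Vd = 1372/35 ≈ 39.200 mg/L.
Cmax,ss = C₀/(1 − f) ≈ 39.200/0.8578 ≈ 45.698 mg/L.
One interval later, Cmin,ss = Cmax,ss·e^(−kτ) ≈ 45.698 × 0.1422 ≈ 6.498 mg/L.

6.5 mg/L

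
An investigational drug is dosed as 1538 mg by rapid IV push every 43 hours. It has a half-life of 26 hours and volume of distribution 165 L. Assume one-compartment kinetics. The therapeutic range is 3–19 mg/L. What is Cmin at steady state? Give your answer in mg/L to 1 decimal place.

4.3 mg/L

k = ln2/t½ = ln2/26 ≈ 0.026660 h⁻¹; fraction remaining f = e^(−kτ) = e^(−0.026660×43) ≈ 0.3178.
Accumulation ratio R = 1/(1 − f) ≈ 1/0.6822 ≈ 1.4658.
Each bolus raises the concentration by D/Vd = 1538/165 ≈ 9.321 mg/L.
Steady-state peak Cmax,ss = C₀·R ≈ 9.321 × 1.4658 ≈ 13.663 mg/L.
One interval later, Cmin,ss = Cmax,ss·e^(−kτ) ≈ 13.663 × 0.3178 ≈ 4.342 mg/L.
Trough 4.3 mg/L vs MEC 3 mg/L: adequate.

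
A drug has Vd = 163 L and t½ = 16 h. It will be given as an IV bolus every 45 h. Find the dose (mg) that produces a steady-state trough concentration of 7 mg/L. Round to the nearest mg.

τ/t½ = 45/16 ≈ 2.8125, so f = (1/2)^(45/16) ≈ 0.142349.
Cmin,ss = (D/Vd)·f/(1−f), so D = Cmin,ss·Vd·(1−f)/f.
D = 7 × 163 × (1−f)/f ≈ 7 × 163 × 6.02499 ≈ 6874.51 mg.

6875 mg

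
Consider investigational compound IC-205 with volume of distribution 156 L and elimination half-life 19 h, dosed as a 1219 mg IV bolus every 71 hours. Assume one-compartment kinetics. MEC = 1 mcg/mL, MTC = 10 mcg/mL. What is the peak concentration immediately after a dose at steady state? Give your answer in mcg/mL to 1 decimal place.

Over one 71-h interval, 71/19 ≈ 3.7368 half-lives elapse, leaving f ≈ 0.0750 of each dose.
Accumulation ratio R = 1/(1 − f) ≈ 1/0.9250 ≈ 1.0811.
Single-dose peak C₀ = D/Vd = 1219/156 ≈ 7.814 mcg/mL.
Steady-state peak Cmax,ss = C₀·R ≈ 7.814 × 1.0811 ≈ 8.448 mcg/mL.
Peak 8.4 mcg/mL vs MTC 10 mcg/mL: below toxic threshold.

8.4 mcg/mL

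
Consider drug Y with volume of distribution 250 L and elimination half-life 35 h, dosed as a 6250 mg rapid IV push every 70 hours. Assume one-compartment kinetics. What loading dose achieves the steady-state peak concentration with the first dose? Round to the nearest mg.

f = (1/2)^(70/35) ≈ 0.250000; accumulation ratio R = 1/(1−f) ≈ 1.33333.
Loading dose to hit Cmax,ss on first dose: D_load = D_maint·R ≈ 6250 × 1.33333 ≈ 8333.31 mg.

8333 mg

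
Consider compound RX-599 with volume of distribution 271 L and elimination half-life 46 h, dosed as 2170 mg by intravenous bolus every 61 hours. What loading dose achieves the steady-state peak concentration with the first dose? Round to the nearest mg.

3610 mg

f = (1/2)^(61/46) ≈ 0.398849; accumulation ratio R = 1/(1−f) ≈ 1.66348.
Loading dose to hit Cmax,ss on first dose: D_load = D_maint·R ≈ 2170 × 1.66348 ≈ 3609.75 mg.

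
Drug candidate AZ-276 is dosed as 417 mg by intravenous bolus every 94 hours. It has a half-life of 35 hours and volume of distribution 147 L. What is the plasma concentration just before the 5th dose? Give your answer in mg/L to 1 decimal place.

f = (1/2)^(τ/t½) = (1/2)^(94/35) ≈ 0.1554.
C₀ = D/Vd = 417/147 ≈ 2.837 mg/L.
Before the 5th dose, 4 doses have been given. Superposition: Cmin = C₀·(f + f² + … + f^4).
≈ 2.837 × (0.1554 + 0.0241 + 0.0038 + 0.0006) ≈ 2.837 × 0.1839 ≈ 0.522 mg/L.

0.5 mg/L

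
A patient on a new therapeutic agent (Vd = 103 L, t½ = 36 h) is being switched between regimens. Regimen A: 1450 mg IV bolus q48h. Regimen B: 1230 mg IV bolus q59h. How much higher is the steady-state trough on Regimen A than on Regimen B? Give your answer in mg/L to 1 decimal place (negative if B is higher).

Regimen A: f = (1/2)^(48/36) ≈ 0.3969; Cmin,ss = (1450/103)·f/(1−f) ≈ 9.265 mg/L.
Regimen B: f = (1/2)^(59/36) ≈ 0.3211; Cmin,ss = (1230/103)·f/(1−f) ≈ 5.648 mg/L.
Difference ≈ 9.265 − 5.648 ≈ 3.617 mg/L.

3.6 mg/L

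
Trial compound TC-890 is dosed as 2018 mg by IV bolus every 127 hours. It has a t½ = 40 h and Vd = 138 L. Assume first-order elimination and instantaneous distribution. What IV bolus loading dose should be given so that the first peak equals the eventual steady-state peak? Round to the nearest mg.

f = (1/2)^(127/40) ≈ 0.110721; accumulation ratio R = 1/(1−f) ≈ 1.12451.
Loading dose to hit Cmax,ss on first dose: D_load = D_maint·R ≈ 2018 × 1.12451 ≈ 2269.26 mg.

2269 mg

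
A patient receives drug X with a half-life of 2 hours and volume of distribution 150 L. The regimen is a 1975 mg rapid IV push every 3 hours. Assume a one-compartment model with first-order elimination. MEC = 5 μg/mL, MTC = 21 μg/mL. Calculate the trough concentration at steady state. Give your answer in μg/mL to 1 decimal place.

7.2 μg/mL

k = ln2/t½ = ln2/2 ≈ 0.346574 h⁻¹; fraction remaining f = e^(−kτ) = e^(−0.346574×3) ≈ 0.3536.
At steady state, accumulation factor R = 1/(1 − e^(−kτ)) ≈ 1.5470.
Each bolus raises the concentration by D/Vd = 1975/150 ≈ 13.167 μg/mL.
Cmax,ss = C₀/(1 − f) ≈ 13.167/0.6464 ≈ 20.370 μg/mL.
Steady-state trough Cmin,ss = Cmax,ss·f ≈ 20.370 × 0.3536 ≈ 7.203 μg/mL.
Trough 7.2 μg/mL vs MEC 5 μg/mL: adequate.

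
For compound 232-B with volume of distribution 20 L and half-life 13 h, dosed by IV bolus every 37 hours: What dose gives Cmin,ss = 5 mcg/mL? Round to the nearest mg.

τ/t½ = 37/13 ≈ 2.8462, so f = (1/2)^(37/13) ≈ 0.139066.
Cmin,ss = (D/Vd)·f/(1−f), so D = Cmin,ss·Vd·(1−f)/f.
D = 5 × 20 × (1−f)/f ≈ 5 × 20 × 6.19083 ≈ 619.08 mg.

619 mg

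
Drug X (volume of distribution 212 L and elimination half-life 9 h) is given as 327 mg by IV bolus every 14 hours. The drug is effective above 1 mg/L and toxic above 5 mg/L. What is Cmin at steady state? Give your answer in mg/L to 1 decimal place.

0.8 mg/L

Over one 14-h interval, 14/9 ≈ 1.5556 half-lives elapse, leaving f ≈ 0.3402 of each dose.
Each bolus raises the concentration by D/Vd = 327/212 ≈ 1.542 mg/L.
Steady-state trough Cmin,ss = C₀·f/(1−f) ≈ 1.542 × 0.3402/0.6598 ≈ 0.795 mg/L.
Trough 0.8 mg/L vs MEC 1 mg/L: subtherapeutic.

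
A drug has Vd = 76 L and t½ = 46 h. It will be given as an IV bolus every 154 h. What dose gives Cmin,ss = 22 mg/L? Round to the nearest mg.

15351 mg

τ/t½ = 154/46 ≈ 3.3478, so f = (1/2)^(154/46) ≈ 0.098221.
Cmin,ss = (D/Vd)·f/(1−f), so D = Cmin,ss·Vd·(1−f)/f.
D = 22 × 76 × (1−f)/f ≈ 22 × 76 × 9.18112 ≈ 15350.83 mg.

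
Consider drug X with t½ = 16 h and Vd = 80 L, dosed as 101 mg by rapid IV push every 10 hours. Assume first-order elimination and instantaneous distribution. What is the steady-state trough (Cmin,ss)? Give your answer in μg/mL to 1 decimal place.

Over one 10-h interval, 10/16 ≈ 0.625 half-lives elapse, leaving f ≈ 0.6484 of each dose.
Accumulation ratio R = 1/(1 − f) ≈ 1/0.3516 ≈ 2.8441.
Single-dose peak C₀ = D/Vd = 101/80 ≈ 1.262 μg/mL.
Steady-state peak Cmax,ss = C₀·R ≈ 1.262 × 2.8441 ≈ 3.589 μg/mL.
One interval later, Cmin,ss = Cmax,ss·e^(−kτ) ≈ 3.589 × 0.6484 ≈ 2.327 μg/mL.

2.3 μg/mL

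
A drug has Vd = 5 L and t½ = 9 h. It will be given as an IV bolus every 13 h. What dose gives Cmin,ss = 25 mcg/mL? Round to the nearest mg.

215 mg

τ/t½ = 13/9 ≈ 1.4444, so f = (1/2)^(13/9) ≈ 0.367434.
Cmin,ss = (D/Vd)·f/(1−f), so D = Cmin,ss·Vd·(1−f)/f.
D = 25 × 5 × (1−f)/f ≈ 25 × 5 × 1.72158 ≈ 215.20 mg.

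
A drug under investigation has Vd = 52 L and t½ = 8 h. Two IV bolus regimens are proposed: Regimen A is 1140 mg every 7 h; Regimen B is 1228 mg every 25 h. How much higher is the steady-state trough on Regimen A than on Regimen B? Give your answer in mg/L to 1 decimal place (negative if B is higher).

Regimen A: f = (1/2)^(7/8) ≈ 0.5453; Cmin,ss = (1140/52)·f/(1−f) ≈ 26.291 mg/L.
Regimen B: f = (1/2)^(25/8) ≈ 0.1146; Cmin,ss = (1228/52)·f/(1−f) ≈ 3.057 mg/L.
Difference ≈ 26.291 − 3.057 ≈ 23.234 mg/L.

23.2 mg/L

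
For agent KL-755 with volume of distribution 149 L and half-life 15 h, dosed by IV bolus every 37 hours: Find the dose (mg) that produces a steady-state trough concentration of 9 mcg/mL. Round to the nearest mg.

6072 mg

τ/t½ = 37/15 ≈ 2.4667, so f = (1/2)^(37/15) ≈ 0.180909.
Cmin,ss = (D/Vd)·f/(1−f), so D = Cmin,ss·Vd·(1−f)/f.
D = 9 × 149 × (1−f)/f ≈ 9 × 149 × 4.52764 ≈ 6071.57 mg.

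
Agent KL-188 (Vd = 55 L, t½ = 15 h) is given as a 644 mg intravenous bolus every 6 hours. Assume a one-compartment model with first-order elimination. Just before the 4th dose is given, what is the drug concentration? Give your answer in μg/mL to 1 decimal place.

f = (1/2)^(τ/t½) = (1/2)^(6/15) ≈ 0.7579.
C₀ = D/Vd = 644/55 ≈ 11.709 μg/mL.
Before the 4th dose, 3 doses have been given. Superposition: Cmin = C₀·(f + f² + … + f^3).
≈ 11.709 × (0.7579 + 0.5744 + 0.4353) ≈ 11.709 × 1.7676 ≈ 20.697 μg/mL.

20.7 μg/mL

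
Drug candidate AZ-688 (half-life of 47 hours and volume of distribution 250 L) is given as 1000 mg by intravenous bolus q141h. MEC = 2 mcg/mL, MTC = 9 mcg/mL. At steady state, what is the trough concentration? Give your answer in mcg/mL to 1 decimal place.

τ = 141 h = 3 half-lives, so f = (1/2)^3 = 0.125.
Accumulation ratio R = 1/(1 − f) = 1/0.875 = 8/7.
Single-dose peak C₀ = D/Vd = 1000/250 = 4 mcg/mL.
Steady-state peak Cmax,ss = C₀·R = 4 × 8/7 ≈ 4.571 mcg/mL.
Steady-state trough Cmin,ss = Cmax,ss·f ≈ 4.571 × 0.125 ≈ 0.571 mcg/mL.
Trough 0.6 mcg/mL vs MEC 2 mcg/mL: subtherapeutic.

0.6 mcg/mL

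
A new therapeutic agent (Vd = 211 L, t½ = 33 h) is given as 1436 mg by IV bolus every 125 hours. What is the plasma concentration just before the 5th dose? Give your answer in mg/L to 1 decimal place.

0.5 mg/L

f = (1/2)^(τ/t½) = (1/2)^(125/33) ≈ 0.0724.
C₀ = D/Vd = 1436/211 ≈ 6.806 mg/L.
Before the 5th dose, 4 doses have been given. Superposition: Cmin = C₀·(f + f² + … + f^4).
≈ 6.806 × (0.0724 + 0.0052 + 0.0004 + 0.0000) ≈ 6.806 × 0.0780 ≈ 0.531 mg/L.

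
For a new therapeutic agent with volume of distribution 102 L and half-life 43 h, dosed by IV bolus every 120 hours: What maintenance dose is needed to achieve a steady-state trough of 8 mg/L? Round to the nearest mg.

4830 mg

τ/t½ = 120/43 ≈ 2.7907, so f = (1/2)^(120/43) ≈ 0.144516.
Cmin,ss = (D/Vd)·f/(1−f), so D = Cmin,ss·Vd·(1−f)/f.
D = 8 × 102 × (1−f)/f ≈ 8 × 102 × 5.91965 ≈ 4830.43 mg.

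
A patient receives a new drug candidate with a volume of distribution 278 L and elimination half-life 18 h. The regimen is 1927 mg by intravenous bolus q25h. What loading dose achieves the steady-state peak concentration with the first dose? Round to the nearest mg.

3117 mg

f = (1/2)^(25/18) ≈ 0.381859; accumulation ratio R = 1/(1−f) ≈ 1.61775.
Loading dose to hit Cmax,ss on first dose: D_load = D_maint·R ≈ 1927 × 1.61775 ≈ 3117.40 mg.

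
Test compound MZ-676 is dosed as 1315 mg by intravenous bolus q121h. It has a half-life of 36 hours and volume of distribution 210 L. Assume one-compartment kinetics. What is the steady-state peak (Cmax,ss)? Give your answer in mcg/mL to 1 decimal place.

τ/t½ = 121/36 ≈ 3.3611, so fraction remaining f = (1/2)^(121/36) ≈ 0.0973.
Accumulation ratio R = 1/(1 − f) ≈ 1/0.9027 ≈ 1.1078.
Single-dose peak C₀ = D/Vd = 1315/210 ≈ 6.262 mcg/mL.
Steady-state peak Cmax,ss = C₀·R ≈ 6.262 × 1.1078 ≈ 6.937 mcg/mL.

6.9 mcg/mL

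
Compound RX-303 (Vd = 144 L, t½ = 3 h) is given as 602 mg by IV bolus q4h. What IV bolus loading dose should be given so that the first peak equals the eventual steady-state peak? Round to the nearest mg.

998 mg

f = (1/2)^(4/3) ≈ 0.396850; accumulation ratio R = 1/(1−f) ≈ 1.65796.
Loading dose to hit Cmax,ss on first dose: D_load = D_maint·R ≈ 602 × 1.65796 ≈ 998.09 mg.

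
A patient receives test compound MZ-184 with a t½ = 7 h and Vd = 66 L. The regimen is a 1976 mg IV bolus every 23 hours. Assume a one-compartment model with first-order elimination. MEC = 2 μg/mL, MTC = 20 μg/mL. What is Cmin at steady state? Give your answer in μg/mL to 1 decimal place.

Over one 23-h interval, 23/7 ≈ 3.2857 half-lives elapse, leaving f ≈ 0.1025 of each dose.
Each bolus raises the concentration by D/Vd = 1976/66 ≈ 29.939 μg/mL.
Steady-state trough Cmin,ss = C₀·f/(1−f) ≈ 29.939 × 0.1025/0.8975 ≈ 3.419 μg/mL.
Trough 3.4 μg/mL vs MEC 2 μg/mL: adequate.

3.4 μg/mL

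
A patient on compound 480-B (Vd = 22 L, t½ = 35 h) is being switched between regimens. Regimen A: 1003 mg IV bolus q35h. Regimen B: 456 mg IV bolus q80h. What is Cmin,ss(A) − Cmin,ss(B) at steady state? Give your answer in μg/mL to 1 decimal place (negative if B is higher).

40.2 μg/mL

Regimen A: f = (1/2)^(35/35) ≈ 0.5000; Cmin,ss = (1003/22)·f/(1−f) ≈ 45.591 μg/mL.
Regimen B: f = (1/2)^(80/35) ≈ 0.2051; Cmin,ss = (456/22)·f/(1−f) ≈ 5.348 μg/mL.
Difference ≈ 45.591 − 5.348 ≈ 40.243 μg/mL.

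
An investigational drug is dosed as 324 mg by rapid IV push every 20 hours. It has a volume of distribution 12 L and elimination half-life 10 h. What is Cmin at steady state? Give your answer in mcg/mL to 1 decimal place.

The dosing interval is 2 half-lives, so f = 2^(−2) = 0.25.
Accumulation ratio R = 1/(1 − f) = 1/0.75 = 4/3.
Single-dose peak C₀ = D/Vd = 324/12 = 27 mcg/mL.
Steady-state peak Cmax,ss = C₀·R = 27 × 4/3 ≈ 36.000 mcg/mL.
Steady-state trough Cmin,ss = Cmax,ss·f ≈ 36.000 × 0.25 ≈ 9.000 mcg/mL.

9.0 mcg/mL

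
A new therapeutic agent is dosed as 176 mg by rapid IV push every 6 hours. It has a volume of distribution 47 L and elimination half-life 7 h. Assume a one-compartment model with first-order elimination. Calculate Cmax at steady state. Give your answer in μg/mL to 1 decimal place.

k = ln2/t½ = ln2/7 ≈ 0.099021 h⁻¹; fraction remaining f = e^(−kτ) = e^(−0.099021×6) ≈ 0.5520.
Accumulation ratio R = 1/(1 − f) ≈ 1/0.4480 ≈ 2.2321.
Each bolus raises the concentration by D/Vd = 176/47 ≈ 3.745 μg/mL.
Steady-state peak Cmax,ss = C₀·R ≈ 3.745 × 2.2321 ≈ 8.359 μg/mL.

8.4 μg/mL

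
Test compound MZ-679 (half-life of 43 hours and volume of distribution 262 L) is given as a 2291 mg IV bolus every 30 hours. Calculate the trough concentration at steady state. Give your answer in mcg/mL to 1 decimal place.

k = ln2/t½ = ln2/43 ≈ 0.016120 h⁻¹; fraction remaining f = e^(−kτ) = e^(−0.016120×30) ≈ 0.6166.
Each bolus raises the concentration by D/Vd = 2291/262 ≈ 8.744 mcg/mL.
Steady-state trough Cmin,ss = C₀·f/(1−f) ≈ 8.744 × 0.6166/0.3834 ≈ 14.062 mcg/mL.

14.1 mcg/mL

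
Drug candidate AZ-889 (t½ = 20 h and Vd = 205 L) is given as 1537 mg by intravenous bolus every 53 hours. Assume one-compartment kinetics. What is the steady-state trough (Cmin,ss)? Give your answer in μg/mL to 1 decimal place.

1.4 μg/mL

k = ln2/t½ = ln2/20 ≈ 0.034657 h⁻¹; fraction remaining f = e^(−kτ) = e^(−0.034657×53) ≈ 0.1593.
Accumulation ratio R = 1/(1 − f) ≈ 1/0.8407 ≈ 1.1895.
Single-dose peak C₀ = D/Vd = 1537/205 ≈ 7.498 μg/mL.
Cmax,ss = C₀/(1 − f) ≈ 7.498/0.8407 ≈ 8.919 μg/mL.
One interval later, Cmin,ss = Cmax,ss·e^(−kτ) ≈ 8.919 × 0.1593 ≈ 1.421 μg/mL.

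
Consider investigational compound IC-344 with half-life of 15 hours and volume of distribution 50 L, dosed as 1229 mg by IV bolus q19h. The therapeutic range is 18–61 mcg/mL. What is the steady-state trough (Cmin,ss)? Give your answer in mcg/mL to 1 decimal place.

Over one 19-h interval, 19/15 ≈ 1.2667 half-lives elapse, leaving f ≈ 0.4156 of each dose.
Accumulation ratio R = 1/(1 − f) ≈ 1/0.5844 ≈ 1.7112.
Single-dose peak C₀ = D/Vd = 1229/50 ≈ 24.580 mcg/mL.
Cmax,ss = C₀/(1 − f) ≈ 24.580/0.5844 ≈ 42.060 mcg/mL.
Steady-state trough Cmin,ss = Cmax,ss·f ≈ 42.060 × 0.4156 ≈ 17.480 mcg/mL.
Trough 17.5 mcg/mL vs MEC 18 mcg/mL: subtherapeutic.

17.5 mcg/mL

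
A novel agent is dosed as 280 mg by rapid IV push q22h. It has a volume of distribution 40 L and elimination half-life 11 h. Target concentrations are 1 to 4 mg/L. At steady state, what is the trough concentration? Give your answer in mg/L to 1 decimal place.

2.3 mg/L

τ = 22 h = 2 half-lives, so f = (1/2)^2 = 0.25.
At steady state, R = 1/(1 − 0.25) = 4/3.
Single-dose peak C₀ = D/Vd = 280/40 = 7 mg/L.
Steady-state peak Cmax,ss = C₀·R = 7 × 4/3 ≈ 9.333 mg/L.
Steady-state trough Cmin,ss = Cmax,ss·f ≈ 9.333 × 0.25 ≈ 2.333 mg/L.
Trough 2.3 mg/L vs MEC 1 mg/L: adequate.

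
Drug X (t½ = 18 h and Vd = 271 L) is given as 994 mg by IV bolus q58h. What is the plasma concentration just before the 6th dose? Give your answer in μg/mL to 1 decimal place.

0.4 μg/mL

f = (1/2)^(τ/t½) = (1/2)^(58/18) ≈ 0.1072.
C₀ = D/Vd = 994/271 ≈ 3.668 μg/mL.
Before the 6th dose, 5 doses have been given. Superposition: Cmin = C₀·(f + f² + … + f^5).
≈ 3.668 × (0.1072 + 0.0115 + 0.0012 + 0.0001 + 0.0000) ≈ 3.668 × 0.1200 ≈ 0.440 μg/mL.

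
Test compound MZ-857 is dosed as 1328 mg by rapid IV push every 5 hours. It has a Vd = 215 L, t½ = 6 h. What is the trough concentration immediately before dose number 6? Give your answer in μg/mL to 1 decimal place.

f = (1/2)^(τ/t½) = (1/2)^(5/6) ≈ 0.5612.
C₀ = D/Vd = 1328/215 ≈ 6.177 μg/mL.
Before the 6th dose, 5 doses have been given. Superposition: Cmin = C₀·(f + f² + … + f^5).
≈ 6.177 × (0.5612 + 0.3149 + 0.1767 + 0.0992 + 0.0557) ≈ 6.177 × 1.2077 ≈ 7.460 μg/mL.

7.5 μg/mL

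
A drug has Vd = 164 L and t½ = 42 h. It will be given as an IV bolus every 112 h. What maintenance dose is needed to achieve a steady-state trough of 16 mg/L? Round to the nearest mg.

τ/t½ = 112/42 ≈ 2.6667, so f = (1/2)^(112/42) ≈ 0.157490.
Cmin,ss = (D/Vd)·f/(1−f), so D = Cmin,ss·Vd·(1−f)/f.
D = 16 × 164 × (1−f)/f ≈ 16 × 164 × 5.34961 ≈ 14037.38 mg.

14037 mg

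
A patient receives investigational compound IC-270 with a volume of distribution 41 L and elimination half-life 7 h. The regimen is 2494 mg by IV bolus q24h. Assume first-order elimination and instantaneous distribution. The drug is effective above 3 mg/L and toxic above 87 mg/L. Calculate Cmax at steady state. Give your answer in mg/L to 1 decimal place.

τ/t½ = 24/7 ≈ 3.4286, so fraction remaining f = (1/2)^(24/7) ≈ 0.0929.
Accumulation ratio R = 1/(1 − f) ≈ 1/0.9071 ≈ 1.1024.
Single-dose peak C₀ = D/Vd = 2494/41 ≈ 60.829 mg/L.
Steady-state peak Cmax,ss = C₀·R ≈ 60.829 × 1.1024 ≈ 67.058 mg/L.
Peak 67.1 mg/L vs MTC 87 mg/L: below toxic threshold.

67.1 mg/L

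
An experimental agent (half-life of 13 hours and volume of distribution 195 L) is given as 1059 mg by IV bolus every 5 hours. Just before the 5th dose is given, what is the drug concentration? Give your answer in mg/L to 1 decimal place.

f = (1/2)^(τ/t½) = (1/2)^(5/13) ≈ 0.7660.
C₀ = D/Vd = 1059/195 ≈ 5.431 mg/L.
Before the 5th dose, 4 doses have been given. Superposition: Cmin = C₀·(f + f² + … + f^4).
≈ 5.431 × (0.7660 + 0.5868 + 0.4495 + 0.3443) ≈ 5.431 × 2.1466 ≈ 11.658 mg/L.

11.7 mg/L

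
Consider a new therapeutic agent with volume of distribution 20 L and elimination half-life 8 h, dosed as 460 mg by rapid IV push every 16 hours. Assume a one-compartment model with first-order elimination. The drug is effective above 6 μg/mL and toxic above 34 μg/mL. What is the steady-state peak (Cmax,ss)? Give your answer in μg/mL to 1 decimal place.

30.7 μg/mL

The dosing interval is 2 half-lives, so f = 2^(−2) = 0.25.
Accumulation ratio R = 1/(1 − f) = 1/0.75 = 4/3.
Single-dose peak C₀ = D/Vd = 460/20 = 23 μg/mL.
Steady-state peak Cmax,ss = C₀·R = 23 × 4/3 ≈ 30.667 μg/mL.
Peak 30.7 μg/mL vs MTC 34 μg/mL: below toxic threshold.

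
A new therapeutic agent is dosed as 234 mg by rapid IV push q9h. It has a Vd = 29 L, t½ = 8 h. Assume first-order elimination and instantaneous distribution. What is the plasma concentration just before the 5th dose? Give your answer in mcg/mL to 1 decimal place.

6.5 mcg/mL

f = (1/2)^(τ/t½) = (1/2)^(9/8) ≈ 0.4585.
C₀ = D/Vd = 234/29 ≈ 8.069 mcg/mL.
Before the 5th dose, 4 doses have been given. Superposition: Cmin = C₀·(f + f² + … + f^4).
≈ 8.069 × (0.4585 + 0.2102 + 0.0964 + 0.0442) ≈ 8.069 × 0.8093 ≈ 6.530 mcg/mL.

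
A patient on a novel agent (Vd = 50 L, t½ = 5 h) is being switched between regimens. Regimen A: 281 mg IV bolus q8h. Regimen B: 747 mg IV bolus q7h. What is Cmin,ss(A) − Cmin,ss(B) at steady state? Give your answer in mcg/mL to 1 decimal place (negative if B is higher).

-6.3 mcg/mL

Regimen A: f = (1/2)^(8/5) ≈ 0.3299; Cmin,ss = (281/50)·f/(1−f) ≈ 2.767 mcg/mL.
Regimen B: f = (1/2)^(7/5) ≈ 0.3789; Cmin,ss = (747/50)·f/(1−f) ≈ 9.114 mcg/mL.
Difference ≈ 2.767 − 9.114 ≈ -6.347 mcg/mL.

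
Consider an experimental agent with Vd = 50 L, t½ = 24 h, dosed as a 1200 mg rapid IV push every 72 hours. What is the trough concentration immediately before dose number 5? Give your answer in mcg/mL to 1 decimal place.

3.4 mcg/mL

f = (1/2)^(τ/t½) = (1/2)^(72/24) ≈ 0.1250.
C₀ = D/Vd = 1200/50 ≈ 24.000 mcg/mL.
Before the 5th dose, 4 doses have been given. Superposition: Cmin = C₀·(f + f² + … + f^4).
≈ 24.000 × (0.1250 + 0.0156 + 0.0020 + 0.0002) ≈ 24.000 × 0.1428 ≈ 3.427 mcg/mL.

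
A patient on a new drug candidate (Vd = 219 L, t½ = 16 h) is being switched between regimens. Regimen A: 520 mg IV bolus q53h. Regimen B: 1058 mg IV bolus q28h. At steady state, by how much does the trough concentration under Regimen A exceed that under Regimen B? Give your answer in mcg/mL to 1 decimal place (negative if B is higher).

-1.8 mcg/mL

Regimen A: f = (1/2)^(53/16) ≈ 0.1007; Cmin,ss = (520/219)·f/(1−f) ≈ 0.266 mcg/mL.
Regimen B: f = (1/2)^(28/16) ≈ 0.2973; Cmin,ss = (1058/219)·f/(1−f) ≈ 2.044 mcg/mL.
Difference ≈ 0.266 − 2.044 ≈ -1.778 mcg/mL.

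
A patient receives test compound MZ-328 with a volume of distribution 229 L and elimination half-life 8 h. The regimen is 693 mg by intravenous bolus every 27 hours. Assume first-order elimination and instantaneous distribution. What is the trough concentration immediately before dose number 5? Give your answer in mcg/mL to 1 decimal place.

f = (1/2)^(τ/t½) = (1/2)^(27/8) ≈ 0.0964.
C₀ = D/Vd = 693/229 ≈ 3.026 mcg/mL.
Before the 5th dose, 4 doses have been given. Superposition: Cmin = C₀·(f + f² + … + f^4).
≈ 3.026 × (0.0964 + 0.0093 + 0.0009 + 0.0001) ≈ 3.026 × 0.1067 ≈ 0.323 mcg/mL.

0.3 mcg/mL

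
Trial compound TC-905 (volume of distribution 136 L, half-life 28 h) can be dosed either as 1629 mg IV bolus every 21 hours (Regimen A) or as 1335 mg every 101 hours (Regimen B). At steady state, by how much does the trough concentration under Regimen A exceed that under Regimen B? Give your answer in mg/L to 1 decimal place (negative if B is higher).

Regimen A: f = (1/2)^(21/28) ≈ 0.5946; Cmin,ss = (1629/136)·f/(1−f) ≈ 17.568 mg/L.
Regimen B: f = (1/2)^(101/28) ≈ 0.0821; Cmin,ss = (1335/136)·f/(1−f) ≈ 0.878 mg/L.
Difference ≈ 17.568 − 0.878 ≈ 16.690 mg/L.

16.7 mg/L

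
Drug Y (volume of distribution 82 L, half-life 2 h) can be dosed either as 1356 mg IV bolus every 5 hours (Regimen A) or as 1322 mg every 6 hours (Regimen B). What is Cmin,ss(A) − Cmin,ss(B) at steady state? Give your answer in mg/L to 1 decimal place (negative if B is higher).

Regimen A: f = (1/2)^(5/2) ≈ 0.1768; Cmin,ss = (1356/82)·f/(1−f) ≈ 3.552 mg/L.
Regimen B: f = (1/2)^(6/2) ≈ 0.1250; Cmin,ss = (1322/82)·f/(1−f) ≈ 2.303 mg/L.
Difference ≈ 3.552 − 2.303 ≈ 1.249 mg/L.

1.2 mg/L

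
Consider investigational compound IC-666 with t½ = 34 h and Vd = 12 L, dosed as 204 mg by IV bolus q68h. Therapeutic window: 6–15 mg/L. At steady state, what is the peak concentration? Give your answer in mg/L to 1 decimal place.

τ = 68 h = 2 half-lives, so f = (1/2)^2 = 0.25.
Accumulation ratio R = 1/(1 − f) = 1/0.75 = 4/3.
Single-dose peak C₀ = D/Vd = 204/12 = 17 mg/L.
Steady-state peak Cmax,ss = C₀·R = 17 × 4/3 ≈ 22.667 mg/L.
Peak 22.7 mg/L vs MTC 15 mg/L: exceeds toxic threshold.

22.7 mg/L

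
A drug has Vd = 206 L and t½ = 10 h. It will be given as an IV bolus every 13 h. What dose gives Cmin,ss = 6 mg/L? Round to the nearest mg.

τ/t½ = 13/10 ≈ 1.3, so f = (1/2)^(13/10) ≈ 0.406126.
Cmin,ss = (D/Vd)·f/(1−f), so D = Cmin,ss·Vd·(1−f)/f.
D = 6 × 206 × (1−f)/f ≈ 6 × 206 × 1.46229 ≈ 1807.39 mg.

1807 mg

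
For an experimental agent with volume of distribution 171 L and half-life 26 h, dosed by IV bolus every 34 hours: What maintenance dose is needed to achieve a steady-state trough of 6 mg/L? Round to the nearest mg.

1514 mg

τ/t½ = 34/26 ≈ 1.3077, so f = (1/2)^(34/26) ≈ 0.403967.
Cmin,ss = (D/Vd)·f/(1−f), so D = Cmin,ss·Vd·(1−f)/f.
D = 6 × 171 × (1−f)/f ≈ 6 × 171 × 1.47545 ≈ 1513.81 mg.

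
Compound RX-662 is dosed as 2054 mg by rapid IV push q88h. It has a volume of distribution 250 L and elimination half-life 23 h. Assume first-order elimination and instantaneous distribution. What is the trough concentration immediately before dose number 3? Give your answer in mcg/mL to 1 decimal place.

f = (1/2)^(τ/t½) = (1/2)^(88/23) ≈ 0.0705.
C₀ = D/Vd = 2054/250 ≈ 8.216 mcg/mL.
Before the 3rd dose, 2 doses have been given. Superposition: Cmin = C₀·(f + f²).
≈ 8.216 × (0.0705 + 0.0050) ≈ 8.216 × 0.0755 ≈ 0.620 mcg/mL.

0.6 mcg/mL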